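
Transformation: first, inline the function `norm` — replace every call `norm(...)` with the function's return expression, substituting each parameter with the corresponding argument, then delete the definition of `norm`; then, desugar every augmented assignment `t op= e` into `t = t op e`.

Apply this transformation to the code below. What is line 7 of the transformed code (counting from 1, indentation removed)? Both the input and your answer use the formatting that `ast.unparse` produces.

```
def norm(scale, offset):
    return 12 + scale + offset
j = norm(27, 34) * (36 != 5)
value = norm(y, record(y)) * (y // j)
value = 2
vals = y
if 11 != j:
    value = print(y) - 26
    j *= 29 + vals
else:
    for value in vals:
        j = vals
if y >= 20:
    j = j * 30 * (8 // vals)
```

Transformed code:
j = (12 + 27 + 34) * (36 != 5)
value = (12 + y + record(y)) * (y // j)
value = 2
vals = y
if 11 != j:
    value = print(y) - 26
    j = j * (29 + vals)
else:
    for value in vals:
        j = vals
if y >= 20:
    j = j * 30 * (8 // vals)

j = j * (29 + vals)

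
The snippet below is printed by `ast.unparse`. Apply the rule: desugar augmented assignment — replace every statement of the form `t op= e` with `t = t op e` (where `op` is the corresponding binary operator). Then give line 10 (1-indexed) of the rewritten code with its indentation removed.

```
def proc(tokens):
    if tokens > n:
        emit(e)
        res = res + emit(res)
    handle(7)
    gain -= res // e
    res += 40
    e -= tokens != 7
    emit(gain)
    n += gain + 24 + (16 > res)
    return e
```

n = n + (gain + 24 + (16 > res))

Transformed code:
def proc(tokens):
    if tokens > n:
        emit(e)
        res = res + emit(res)
    handle(7)
    gain = gain - res // e
    res = res + 40
    e = e - (tokens != 7)
    emit(gain)
    n = n + (gain + 24 + (16 > res))
    return e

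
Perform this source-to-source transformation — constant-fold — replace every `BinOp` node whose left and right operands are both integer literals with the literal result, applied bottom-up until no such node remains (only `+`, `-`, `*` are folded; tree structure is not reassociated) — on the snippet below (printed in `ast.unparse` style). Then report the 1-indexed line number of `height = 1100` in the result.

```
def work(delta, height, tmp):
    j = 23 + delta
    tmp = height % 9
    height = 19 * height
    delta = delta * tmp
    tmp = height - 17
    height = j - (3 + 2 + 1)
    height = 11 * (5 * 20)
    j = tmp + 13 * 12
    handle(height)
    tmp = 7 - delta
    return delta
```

8

Transformed code:
def work(delta, height, tmp):
    j = 23 + delta
    tmp = height % 9
    height = 19 * height
    delta = delta * tmp
    tmp = height - 17
    height = j - 6
    height = 1100
    j = tmp + 156
    handle(height)
    tmp = 7 - delta
    return delta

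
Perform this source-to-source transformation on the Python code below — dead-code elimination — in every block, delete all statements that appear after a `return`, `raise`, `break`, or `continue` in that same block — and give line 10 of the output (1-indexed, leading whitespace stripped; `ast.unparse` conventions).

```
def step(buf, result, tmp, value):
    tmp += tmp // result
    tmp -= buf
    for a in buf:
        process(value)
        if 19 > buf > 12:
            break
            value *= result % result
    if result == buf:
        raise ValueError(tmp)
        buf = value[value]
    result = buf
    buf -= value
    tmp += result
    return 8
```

Transformed code:
def step(buf, result, tmp, value):
    tmp += tmp // result
    tmp -= buf
    for a in buf:
        process(value)
        if 19 > buf > 12:
            break
    if result == buf:
        raise ValueError(tmp)
    result = buf
    buf -= value
    tmp += result
    return 8

result = buf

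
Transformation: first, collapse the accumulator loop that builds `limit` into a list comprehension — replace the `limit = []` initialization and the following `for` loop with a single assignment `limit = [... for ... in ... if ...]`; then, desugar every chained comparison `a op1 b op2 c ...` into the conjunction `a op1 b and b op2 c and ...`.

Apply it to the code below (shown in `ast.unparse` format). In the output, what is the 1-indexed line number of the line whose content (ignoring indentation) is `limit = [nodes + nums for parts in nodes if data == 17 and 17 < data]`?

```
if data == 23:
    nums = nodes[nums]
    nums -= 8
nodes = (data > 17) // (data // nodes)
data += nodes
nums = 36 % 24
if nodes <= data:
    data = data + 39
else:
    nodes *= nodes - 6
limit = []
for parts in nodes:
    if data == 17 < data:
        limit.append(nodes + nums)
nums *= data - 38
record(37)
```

11

Transformed code:
if data == 23:
    nums = nodes[nums]
    nums -= 8
nodes = (data > 17) // (data // nodes)
data += nodes
nums = 36 % 24
if nodes <= data:
    data = data + 39
else:
    nodes *= nodes - 6
limit = [nodes + nums for parts in nodes if data == 17 and 17 < data]
nums *= data - 38
record(37)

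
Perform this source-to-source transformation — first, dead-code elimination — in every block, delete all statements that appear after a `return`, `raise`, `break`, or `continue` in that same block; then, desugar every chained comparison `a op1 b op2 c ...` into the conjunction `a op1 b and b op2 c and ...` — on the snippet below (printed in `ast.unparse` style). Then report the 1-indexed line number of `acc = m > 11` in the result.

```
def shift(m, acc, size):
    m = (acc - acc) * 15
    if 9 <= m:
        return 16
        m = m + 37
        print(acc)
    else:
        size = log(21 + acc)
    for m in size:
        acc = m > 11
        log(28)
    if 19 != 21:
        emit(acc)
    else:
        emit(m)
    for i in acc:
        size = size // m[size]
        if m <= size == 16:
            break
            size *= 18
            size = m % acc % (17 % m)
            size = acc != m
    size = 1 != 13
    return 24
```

8

Transformed code:
def shift(m, acc, size):
    m = (acc - acc) * 15
    if 9 <= m:
        return 16
    else:
        size = log(21 + acc)
    for m in size:
        acc = m > 11
        log(28)
    if 19 != 21:
        emit(acc)
    else:
        emit(m)
    for i in acc:
        size = size // m[size]
        if m <= size and size == 16:
            break
    size = 1 != 13
    return 24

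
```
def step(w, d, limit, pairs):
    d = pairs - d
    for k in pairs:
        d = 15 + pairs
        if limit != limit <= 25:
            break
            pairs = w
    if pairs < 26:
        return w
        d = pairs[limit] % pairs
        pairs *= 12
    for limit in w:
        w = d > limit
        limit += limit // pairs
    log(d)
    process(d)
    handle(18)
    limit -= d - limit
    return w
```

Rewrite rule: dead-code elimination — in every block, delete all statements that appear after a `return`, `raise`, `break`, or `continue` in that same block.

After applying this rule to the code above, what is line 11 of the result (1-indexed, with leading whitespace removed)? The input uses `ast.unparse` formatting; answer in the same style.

limit += limit // pairs

Transformed code:
def step(w, d, limit, pairs):
    d = pairs - d
    for k in pairs:
        d = 15 + pairs
        if limit != limit <= 25:
            break
    if pairs < 26:
        return w
    for limit in w:
        w = d > limit
        limit += limit // pairs
    log(d)
    process(d)
    handle(18)
    limit -= d - limit
    return w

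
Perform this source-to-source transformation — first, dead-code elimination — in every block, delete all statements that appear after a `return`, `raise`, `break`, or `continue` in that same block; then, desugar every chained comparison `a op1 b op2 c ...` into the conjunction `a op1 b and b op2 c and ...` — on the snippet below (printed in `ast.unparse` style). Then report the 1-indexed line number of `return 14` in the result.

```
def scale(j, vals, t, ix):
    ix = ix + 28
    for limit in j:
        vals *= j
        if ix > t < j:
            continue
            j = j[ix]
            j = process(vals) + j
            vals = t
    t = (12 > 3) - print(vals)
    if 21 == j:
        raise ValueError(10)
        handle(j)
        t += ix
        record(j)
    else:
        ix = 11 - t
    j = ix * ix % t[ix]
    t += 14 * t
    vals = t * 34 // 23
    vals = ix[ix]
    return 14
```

Transformed code:
def scale(j, vals, t, ix):
    ix = ix + 28
    for limit in j:
        vals *= j
        if ix > t and t < j:
            continue
    t = (12 > 3) - print(vals)
    if 21 == j:
        raise ValueError(10)
    else:
        ix = 11 - t
    j = ix * ix % t[ix]
    t += 14 * t
    vals = t * 34 // 23
    vals = ix[ix]
    return 14

16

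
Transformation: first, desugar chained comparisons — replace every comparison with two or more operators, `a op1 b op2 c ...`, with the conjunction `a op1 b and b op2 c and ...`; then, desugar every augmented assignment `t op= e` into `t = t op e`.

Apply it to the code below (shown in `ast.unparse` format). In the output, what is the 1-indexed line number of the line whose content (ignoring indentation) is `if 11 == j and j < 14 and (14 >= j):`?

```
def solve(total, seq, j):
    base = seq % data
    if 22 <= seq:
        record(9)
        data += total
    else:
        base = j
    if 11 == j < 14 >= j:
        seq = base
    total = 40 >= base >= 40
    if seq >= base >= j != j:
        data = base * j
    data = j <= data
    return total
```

8

Transformed code:
def solve(total, seq, j):
    base = seq % data
    if 22 <= seq:
        record(9)
        data = data + total
    else:
        base = j
    if 11 == j and j < 14 and (14 >= j):
        seq = base
    total = 40 >= base and base >= 40
    if seq >= base and base >= j and (j != j):
        data = base * j
    data = j <= data
    return total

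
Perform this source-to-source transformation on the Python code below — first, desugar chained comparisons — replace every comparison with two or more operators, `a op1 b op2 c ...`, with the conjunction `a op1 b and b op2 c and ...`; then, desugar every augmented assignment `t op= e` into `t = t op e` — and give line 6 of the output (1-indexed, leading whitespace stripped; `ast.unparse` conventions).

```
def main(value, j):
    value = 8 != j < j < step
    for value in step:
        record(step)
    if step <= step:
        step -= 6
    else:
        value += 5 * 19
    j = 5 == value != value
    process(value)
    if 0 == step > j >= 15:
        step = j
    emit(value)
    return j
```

Transformed code:
def main(value, j):
    value = 8 != j and j < j and (j < step)
    for value in step:
        record(step)
    if step <= step:
        step = step - 6
    else:
        value = value + 5 * 19
    j = 5 == value and value != value
    process(value)
    if 0 == step and step > j and (j >= 15):
        step = j
    emit(value)
    return j

step = step - 6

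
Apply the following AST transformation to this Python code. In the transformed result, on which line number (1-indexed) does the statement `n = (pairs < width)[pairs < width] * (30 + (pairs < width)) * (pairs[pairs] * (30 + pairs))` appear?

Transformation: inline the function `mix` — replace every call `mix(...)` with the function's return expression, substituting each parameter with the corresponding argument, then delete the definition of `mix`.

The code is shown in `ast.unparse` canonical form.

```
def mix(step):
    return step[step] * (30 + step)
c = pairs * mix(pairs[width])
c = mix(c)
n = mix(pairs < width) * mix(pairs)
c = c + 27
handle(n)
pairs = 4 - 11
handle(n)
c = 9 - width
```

3

Transformed code:
c = pairs * (pairs[width][pairs[width]] * (30 + pairs[width]))
c = c[c] * (30 + c)
n = (pairs < width)[pairs < width] * (30 + (pairs < width)) * (pairs[pairs] * (30 + pairs))
c = c + 27
handle(n)
pairs = 4 - 11
handle(n)
c = 9 - width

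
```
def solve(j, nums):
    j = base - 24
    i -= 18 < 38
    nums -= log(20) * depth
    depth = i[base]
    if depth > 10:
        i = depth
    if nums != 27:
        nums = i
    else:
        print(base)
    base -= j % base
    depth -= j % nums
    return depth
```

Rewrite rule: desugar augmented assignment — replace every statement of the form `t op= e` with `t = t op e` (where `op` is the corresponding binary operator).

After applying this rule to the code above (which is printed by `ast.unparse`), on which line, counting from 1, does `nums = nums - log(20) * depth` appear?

4

Transformed code:
def solve(j, nums):
    j = base - 24
    i = i - (18 < 38)
    nums = nums - log(20) * depth
    depth = i[base]
    if depth > 10:
        i = depth
    if nums != 27:
        nums = i
    else:
        print(base)
    base = base - j % base
    depth = depth - j % nums
    return depth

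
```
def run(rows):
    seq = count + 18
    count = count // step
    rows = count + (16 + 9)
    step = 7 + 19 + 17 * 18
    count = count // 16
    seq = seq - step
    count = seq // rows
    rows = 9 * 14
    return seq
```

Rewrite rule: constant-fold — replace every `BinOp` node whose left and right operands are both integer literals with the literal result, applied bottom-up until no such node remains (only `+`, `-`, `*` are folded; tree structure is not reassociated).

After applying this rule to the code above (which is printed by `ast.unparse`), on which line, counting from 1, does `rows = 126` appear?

Transformed code:
def run(rows):
    seq = count + 18
    count = count // step
    rows = count + 25
    step = 332
    count = count // 16
    seq = seq - step
    count = seq // rows
    rows = 126
    return seq

9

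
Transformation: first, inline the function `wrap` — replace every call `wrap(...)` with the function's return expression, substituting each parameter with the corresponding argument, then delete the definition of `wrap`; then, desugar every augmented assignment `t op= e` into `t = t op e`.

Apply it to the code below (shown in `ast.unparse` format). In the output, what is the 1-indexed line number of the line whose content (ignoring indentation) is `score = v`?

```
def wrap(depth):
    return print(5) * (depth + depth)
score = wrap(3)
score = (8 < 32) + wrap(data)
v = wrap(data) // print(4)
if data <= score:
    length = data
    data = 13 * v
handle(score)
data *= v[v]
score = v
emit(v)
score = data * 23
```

9

Transformed code:
score = print(5) * (3 + 3)
score = (8 < 32) + print(5) * (data + data)
v = print(5) * (data + data) // print(4)
if data <= score:
    length = data
    data = 13 * v
handle(score)
data = data * v[v]
score = v
emit(v)
score = data * 23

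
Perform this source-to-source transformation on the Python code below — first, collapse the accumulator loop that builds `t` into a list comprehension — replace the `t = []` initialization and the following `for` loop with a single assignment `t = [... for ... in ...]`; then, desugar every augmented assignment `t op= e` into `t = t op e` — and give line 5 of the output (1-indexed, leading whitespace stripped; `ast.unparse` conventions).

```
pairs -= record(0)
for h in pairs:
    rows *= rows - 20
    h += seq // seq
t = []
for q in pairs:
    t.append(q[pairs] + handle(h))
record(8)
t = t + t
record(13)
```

t = [q[pairs] + handle(h) for q in pairs]

Transformed code:
pairs = pairs - record(0)
for h in pairs:
    rows = rows * (rows - 20)
    h = h + seq // seq
t = [q[pairs] + handle(h) for q in pairs]
record(8)
t = t + t
record(13)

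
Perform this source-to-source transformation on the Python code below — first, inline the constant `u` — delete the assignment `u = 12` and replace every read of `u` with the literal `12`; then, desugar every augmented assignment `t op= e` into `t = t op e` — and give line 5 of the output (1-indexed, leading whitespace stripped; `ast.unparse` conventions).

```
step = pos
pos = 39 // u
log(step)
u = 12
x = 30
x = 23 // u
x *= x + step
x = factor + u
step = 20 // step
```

x = 23 // 12

Transformed code:
step = pos
pos = 39 // 12
log(step)
x = 30
x = 23 // 12
x = x * (x + step)
x = factor + 12
step = 20 // step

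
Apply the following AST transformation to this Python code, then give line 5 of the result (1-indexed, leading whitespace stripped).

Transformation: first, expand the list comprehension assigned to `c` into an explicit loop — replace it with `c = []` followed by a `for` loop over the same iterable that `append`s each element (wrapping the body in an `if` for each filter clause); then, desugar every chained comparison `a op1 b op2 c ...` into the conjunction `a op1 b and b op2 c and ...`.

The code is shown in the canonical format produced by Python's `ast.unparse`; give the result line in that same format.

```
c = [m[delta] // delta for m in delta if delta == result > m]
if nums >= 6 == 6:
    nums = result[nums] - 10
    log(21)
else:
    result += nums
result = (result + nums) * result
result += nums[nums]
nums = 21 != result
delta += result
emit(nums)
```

if nums >= 6 and 6 == 6:

Transformed code:
c = []
for m in delta:
    if delta == result and result > m:
        c.append(m[delta] // delta)
if nums >= 6 and 6 == 6:
    nums = result[nums] - 10
    log(21)
else:
    result += nums
result = (result + nums) * result
result += nums[nums]
nums = 21 != result
delta += result
emit(nums)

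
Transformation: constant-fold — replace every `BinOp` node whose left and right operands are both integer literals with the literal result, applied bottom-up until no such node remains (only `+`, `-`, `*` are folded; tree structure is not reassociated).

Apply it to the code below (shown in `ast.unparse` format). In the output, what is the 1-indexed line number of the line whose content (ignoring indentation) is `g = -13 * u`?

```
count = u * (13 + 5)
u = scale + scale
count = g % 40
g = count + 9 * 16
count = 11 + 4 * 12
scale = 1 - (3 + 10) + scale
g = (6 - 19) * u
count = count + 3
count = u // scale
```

Transformed code:
count = u * 18
u = scale + scale
count = g % 40
g = count + 144
count = 59
scale = -12 + scale
g = -13 * u
count = count + 3
count = u // scale

7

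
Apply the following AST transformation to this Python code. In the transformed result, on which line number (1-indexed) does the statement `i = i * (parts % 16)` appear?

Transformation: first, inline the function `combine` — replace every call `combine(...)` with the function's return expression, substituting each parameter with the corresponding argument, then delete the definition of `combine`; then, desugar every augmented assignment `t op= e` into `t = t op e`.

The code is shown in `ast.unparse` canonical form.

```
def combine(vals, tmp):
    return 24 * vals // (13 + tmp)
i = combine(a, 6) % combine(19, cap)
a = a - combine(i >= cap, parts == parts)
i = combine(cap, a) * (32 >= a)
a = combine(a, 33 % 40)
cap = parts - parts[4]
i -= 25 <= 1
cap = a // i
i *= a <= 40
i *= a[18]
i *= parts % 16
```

10

Transformed code:
i = 24 * a // (13 + 6) % (24 * 19 // (13 + cap))
a = a - 24 * (i >= cap) // (13 + (parts == parts))
i = 24 * cap // (13 + a) * (32 >= a)
a = 24 * a // (13 + 33 % 40)
cap = parts - parts[4]
i = i - (25 <= 1)
cap = a // i
i = i * (a <= 40)
i = i * a[18]
i = i * (parts % 16)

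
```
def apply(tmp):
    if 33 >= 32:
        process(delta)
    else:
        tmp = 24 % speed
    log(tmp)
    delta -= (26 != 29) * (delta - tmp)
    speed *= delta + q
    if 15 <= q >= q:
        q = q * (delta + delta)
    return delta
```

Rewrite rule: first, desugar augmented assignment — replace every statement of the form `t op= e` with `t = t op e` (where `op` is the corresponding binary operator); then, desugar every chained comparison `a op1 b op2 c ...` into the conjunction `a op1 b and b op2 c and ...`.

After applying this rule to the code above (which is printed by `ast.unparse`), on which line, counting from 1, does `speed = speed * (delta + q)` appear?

8

Transformed code:
def apply(tmp):
    if 33 >= 32:
        process(delta)
    else:
        tmp = 24 % speed
    log(tmp)
    delta = delta - (26 != 29) * (delta - tmp)
    speed = speed * (delta + q)
    if 15 <= q and q >= q:
        q = q * (delta + delta)
    return delta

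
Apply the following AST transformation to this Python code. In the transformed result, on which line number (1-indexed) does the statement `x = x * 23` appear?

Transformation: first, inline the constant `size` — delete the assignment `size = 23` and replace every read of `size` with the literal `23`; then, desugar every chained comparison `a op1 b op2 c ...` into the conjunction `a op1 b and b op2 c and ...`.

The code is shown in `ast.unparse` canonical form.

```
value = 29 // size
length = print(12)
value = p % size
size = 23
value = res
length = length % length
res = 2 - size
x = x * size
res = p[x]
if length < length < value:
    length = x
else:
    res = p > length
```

Transformed code:
value = 29 // 23
length = print(12)
value = p % 23
value = res
length = length % length
res = 2 - 23
x = x * 23
res = p[x]
if length < length and length < value:
    length = x
else:
    res = p > length

7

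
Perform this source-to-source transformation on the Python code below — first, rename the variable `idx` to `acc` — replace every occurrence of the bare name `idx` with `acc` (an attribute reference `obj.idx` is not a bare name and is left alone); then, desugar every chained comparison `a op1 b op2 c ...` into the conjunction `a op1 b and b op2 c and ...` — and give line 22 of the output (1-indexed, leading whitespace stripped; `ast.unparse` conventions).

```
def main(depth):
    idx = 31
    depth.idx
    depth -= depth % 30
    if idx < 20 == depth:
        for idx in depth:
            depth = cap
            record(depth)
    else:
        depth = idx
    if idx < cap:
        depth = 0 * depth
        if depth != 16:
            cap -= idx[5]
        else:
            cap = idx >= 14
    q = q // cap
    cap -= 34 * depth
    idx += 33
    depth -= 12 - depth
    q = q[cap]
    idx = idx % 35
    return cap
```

acc = acc % 35

Transformed code:
def main(depth):
    acc = 31
    depth.idx
    depth -= depth % 30
    if acc < 20 and 20 == depth:
        for acc in depth:
            depth = cap
            record(depth)
    else:
        depth = acc
    if acc < cap:
        depth = 0 * depth
        if depth != 16:
            cap -= acc[5]
        else:
            cap = acc >= 14
    q = q // cap
    cap -= 34 * depth
    acc += 33
    depth -= 12 - depth
    q = q[cap]
    acc = acc % 35
    return cap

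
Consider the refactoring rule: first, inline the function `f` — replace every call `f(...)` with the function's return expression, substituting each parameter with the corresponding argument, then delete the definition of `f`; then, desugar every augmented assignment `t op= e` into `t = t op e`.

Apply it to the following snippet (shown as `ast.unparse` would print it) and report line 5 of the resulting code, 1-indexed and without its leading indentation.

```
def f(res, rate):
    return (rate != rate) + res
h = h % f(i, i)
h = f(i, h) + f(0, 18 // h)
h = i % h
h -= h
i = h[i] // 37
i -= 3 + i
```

Transformed code:
h = h % ((i != i) + i)
h = (h != h) + i + ((18 // h != 18 // h) + 0)
h = i % h
h = h - h
i = h[i] // 37
i = i - (3 + i)

i = h[i] // 37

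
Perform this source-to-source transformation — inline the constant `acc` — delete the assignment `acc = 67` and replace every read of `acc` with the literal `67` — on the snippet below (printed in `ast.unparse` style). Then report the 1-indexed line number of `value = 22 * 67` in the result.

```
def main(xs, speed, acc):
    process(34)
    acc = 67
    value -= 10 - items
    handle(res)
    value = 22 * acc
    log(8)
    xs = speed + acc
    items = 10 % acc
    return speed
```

5

Transformed code:
def main(xs, speed, acc):
    process(34)
    value -= 10 - items
    handle(res)
    value = 22 * 67
    log(8)
    xs = speed + 67
    items = 10 % 67
    return speed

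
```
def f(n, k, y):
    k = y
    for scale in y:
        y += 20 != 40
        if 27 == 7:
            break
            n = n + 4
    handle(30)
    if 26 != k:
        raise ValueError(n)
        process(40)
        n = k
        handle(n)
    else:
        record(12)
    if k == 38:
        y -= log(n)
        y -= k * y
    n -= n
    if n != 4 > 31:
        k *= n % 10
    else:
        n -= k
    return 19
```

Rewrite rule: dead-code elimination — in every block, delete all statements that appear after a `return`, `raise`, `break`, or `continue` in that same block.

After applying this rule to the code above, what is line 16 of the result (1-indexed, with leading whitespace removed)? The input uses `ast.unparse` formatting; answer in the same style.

Transformed code:
def f(n, k, y):
    k = y
    for scale in y:
        y += 20 != 40
        if 27 == 7:
            break
    handle(30)
    if 26 != k:
        raise ValueError(n)
    else:
        record(12)
    if k == 38:
        y -= log(n)
        y -= k * y
    n -= n
    if n != 4 > 31:
        k *= n % 10
    else:
        n -= k
    return 19

if n != 4 > 31:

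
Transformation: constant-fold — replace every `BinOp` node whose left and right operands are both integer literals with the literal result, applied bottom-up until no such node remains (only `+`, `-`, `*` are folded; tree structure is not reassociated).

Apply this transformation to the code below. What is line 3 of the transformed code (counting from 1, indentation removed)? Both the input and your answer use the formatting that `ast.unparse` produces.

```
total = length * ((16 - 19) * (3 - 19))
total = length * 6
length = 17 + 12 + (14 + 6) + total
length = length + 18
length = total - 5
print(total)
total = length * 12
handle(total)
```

length = 49 + total

Transformed code:
total = length * 48
total = length * 6
length = 49 + total
length = length + 18
length = total - 5
print(total)
total = length * 12
handle(total)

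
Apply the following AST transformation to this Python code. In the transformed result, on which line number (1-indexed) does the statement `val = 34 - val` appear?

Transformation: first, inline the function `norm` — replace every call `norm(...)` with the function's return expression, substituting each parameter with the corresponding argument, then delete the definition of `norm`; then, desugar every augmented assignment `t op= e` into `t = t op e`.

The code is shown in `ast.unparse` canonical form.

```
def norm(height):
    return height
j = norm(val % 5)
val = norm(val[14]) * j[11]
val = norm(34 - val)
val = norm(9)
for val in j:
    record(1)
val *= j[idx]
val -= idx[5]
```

Transformed code:
j = val % 5
val = val[14] * j[11]
val = 34 - val
val = 9
for val in j:
    record(1)
val = val * j[idx]
val = val - idx[5]

3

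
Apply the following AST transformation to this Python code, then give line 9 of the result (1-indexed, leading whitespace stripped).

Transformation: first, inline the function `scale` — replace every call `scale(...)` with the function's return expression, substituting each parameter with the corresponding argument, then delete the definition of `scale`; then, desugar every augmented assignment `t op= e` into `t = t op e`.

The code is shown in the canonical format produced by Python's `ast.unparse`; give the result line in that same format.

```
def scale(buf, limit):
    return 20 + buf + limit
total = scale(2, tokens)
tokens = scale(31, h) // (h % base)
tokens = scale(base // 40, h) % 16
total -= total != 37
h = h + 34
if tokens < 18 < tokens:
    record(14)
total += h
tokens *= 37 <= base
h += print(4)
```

tokens = tokens * (37 <= base)

Transformed code:
total = 20 + 2 + tokens
tokens = (20 + 31 + h) // (h % base)
tokens = (20 + base // 40 + h) % 16
total = total - (total != 37)
h = h + 34
if tokens < 18 < tokens:
    record(14)
total = total + h
tokens = tokens * (37 <= base)
h = h + print(4)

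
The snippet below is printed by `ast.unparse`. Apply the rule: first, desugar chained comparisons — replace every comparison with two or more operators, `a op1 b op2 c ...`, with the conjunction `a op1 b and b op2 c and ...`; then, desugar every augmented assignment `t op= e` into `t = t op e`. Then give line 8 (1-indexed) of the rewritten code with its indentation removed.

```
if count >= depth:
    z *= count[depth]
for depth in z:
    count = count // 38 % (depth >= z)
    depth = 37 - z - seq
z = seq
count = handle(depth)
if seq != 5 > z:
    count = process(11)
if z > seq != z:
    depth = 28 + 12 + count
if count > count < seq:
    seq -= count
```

Transformed code:
if count >= depth:
    z = z * count[depth]
for depth in z:
    count = count // 38 % (depth >= z)
    depth = 37 - z - seq
z = seq
count = handle(depth)
if seq != 5 and 5 > z:
    count = process(11)
if z > seq and seq != z:
    depth = 28 + 12 + count
if count > count and count < seq:
    seq = seq - count

if seq != 5 and 5 > z:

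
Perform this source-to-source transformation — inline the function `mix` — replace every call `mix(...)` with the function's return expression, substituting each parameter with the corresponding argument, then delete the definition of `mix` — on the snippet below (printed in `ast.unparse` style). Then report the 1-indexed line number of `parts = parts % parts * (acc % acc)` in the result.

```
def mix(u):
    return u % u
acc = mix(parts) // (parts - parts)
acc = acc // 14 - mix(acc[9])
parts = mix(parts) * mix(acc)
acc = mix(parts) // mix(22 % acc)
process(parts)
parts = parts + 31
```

3

Transformed code:
acc = parts % parts // (parts - parts)
acc = acc // 14 - acc[9] % acc[9]
parts = parts % parts * (acc % acc)
acc = parts % parts // (22 % acc % (22 % acc))
process(parts)
parts = parts + 31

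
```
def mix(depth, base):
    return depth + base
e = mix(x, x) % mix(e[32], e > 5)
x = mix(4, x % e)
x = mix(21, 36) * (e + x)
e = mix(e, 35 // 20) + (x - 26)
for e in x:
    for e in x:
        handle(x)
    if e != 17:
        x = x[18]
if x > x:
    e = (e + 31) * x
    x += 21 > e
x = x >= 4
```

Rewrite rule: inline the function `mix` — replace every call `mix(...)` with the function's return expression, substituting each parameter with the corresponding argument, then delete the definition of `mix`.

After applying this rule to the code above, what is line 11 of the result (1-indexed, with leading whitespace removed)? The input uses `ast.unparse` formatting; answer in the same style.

e = (e + 31) * x

Transformed code:
e = (x + x) % (e[32] + (e > 5))
x = 4 + x % e
x = (21 + 36) * (e + x)
e = e + 35 // 20 + (x - 26)
for e in x:
    for e in x:
        handle(x)
    if e != 17:
        x = x[18]
if x > x:
    e = (e + 31) * x
    x += 21 > e
x = x >= 4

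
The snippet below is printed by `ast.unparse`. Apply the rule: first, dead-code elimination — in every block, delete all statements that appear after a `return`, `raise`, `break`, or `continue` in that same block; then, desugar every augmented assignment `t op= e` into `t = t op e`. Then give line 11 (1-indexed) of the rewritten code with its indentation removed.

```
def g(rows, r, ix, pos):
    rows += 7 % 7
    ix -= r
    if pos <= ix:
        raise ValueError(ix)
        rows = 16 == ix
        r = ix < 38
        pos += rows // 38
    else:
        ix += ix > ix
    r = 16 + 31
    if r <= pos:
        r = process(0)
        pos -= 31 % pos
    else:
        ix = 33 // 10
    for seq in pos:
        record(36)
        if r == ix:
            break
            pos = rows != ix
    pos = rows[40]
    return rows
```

pos = pos - 31 % pos

Transformed code:
def g(rows, r, ix, pos):
    rows = rows + 7 % 7
    ix = ix - r
    if pos <= ix:
        raise ValueError(ix)
    else:
        ix = ix + (ix > ix)
    r = 16 + 31
    if r <= pos:
        r = process(0)
        pos = pos - 31 % pos
    else:
        ix = 33 // 10
    for seq in pos:
        record(36)
        if r == ix:
            break
    pos = rows[40]
    return rows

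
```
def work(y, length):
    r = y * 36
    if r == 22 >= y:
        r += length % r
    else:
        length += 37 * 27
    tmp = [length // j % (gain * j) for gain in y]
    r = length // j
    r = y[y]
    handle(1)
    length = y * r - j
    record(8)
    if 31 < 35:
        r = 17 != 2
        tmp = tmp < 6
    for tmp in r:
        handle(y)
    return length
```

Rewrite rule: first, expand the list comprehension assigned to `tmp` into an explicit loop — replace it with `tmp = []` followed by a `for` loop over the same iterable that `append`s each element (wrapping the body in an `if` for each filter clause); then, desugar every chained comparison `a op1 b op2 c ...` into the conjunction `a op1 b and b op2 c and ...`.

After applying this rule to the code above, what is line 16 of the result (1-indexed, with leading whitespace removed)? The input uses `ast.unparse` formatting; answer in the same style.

r = 17 != 2

Transformed code:
def work(y, length):
    r = y * 36
    if r == 22 and 22 >= y:
        r += length % r
    else:
        length += 37 * 27
    tmp = []
    for gain in y:
        tmp.append(length // j % (gain * j))
    r = length // j
    r = y[y]
    handle(1)
    length = y * r - j
    record(8)
    if 31 < 35:
        r = 17 != 2
        tmp = tmp < 6
    for tmp in r:
        handle(y)
    return length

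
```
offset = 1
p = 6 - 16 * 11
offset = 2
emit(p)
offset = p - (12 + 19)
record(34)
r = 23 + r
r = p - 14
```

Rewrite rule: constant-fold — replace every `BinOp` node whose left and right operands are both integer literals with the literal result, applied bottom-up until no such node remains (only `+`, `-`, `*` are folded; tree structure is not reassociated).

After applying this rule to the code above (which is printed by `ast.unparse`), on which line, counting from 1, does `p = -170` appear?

2

Transformed code:
offset = 1
p = -170
offset = 2
emit(p)
offset = p - 31
record(34)
r = 23 + r
r = p - 14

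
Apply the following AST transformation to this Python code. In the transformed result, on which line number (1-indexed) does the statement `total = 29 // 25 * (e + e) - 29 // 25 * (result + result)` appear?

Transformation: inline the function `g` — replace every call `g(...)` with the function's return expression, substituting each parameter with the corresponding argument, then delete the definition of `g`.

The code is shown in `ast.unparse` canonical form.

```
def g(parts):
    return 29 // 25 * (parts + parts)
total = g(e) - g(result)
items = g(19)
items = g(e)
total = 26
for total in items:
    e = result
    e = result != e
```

Transformed code:
total = 29 // 25 * (e + e) - 29 // 25 * (result + result)
items = 29 // 25 * (19 + 19)
items = 29 // 25 * (e + e)
total = 26
for total in items:
    e = result
    e = result != e

1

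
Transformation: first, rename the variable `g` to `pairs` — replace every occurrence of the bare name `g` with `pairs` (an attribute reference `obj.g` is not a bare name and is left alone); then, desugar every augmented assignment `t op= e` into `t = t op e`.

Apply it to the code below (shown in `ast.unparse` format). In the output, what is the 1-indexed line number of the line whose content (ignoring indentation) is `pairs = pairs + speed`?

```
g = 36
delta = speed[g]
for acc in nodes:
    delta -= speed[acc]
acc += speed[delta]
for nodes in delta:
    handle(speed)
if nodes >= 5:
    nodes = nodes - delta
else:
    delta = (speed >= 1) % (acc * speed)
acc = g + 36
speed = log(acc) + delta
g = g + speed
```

14

Transformed code:
pairs = 36
delta = speed[pairs]
for acc in nodes:
    delta = delta - speed[acc]
acc = acc + speed[delta]
for nodes in delta:
    handle(speed)
if nodes >= 5:
    nodes = nodes - delta
else:
    delta = (speed >= 1) % (acc * speed)
acc = pairs + 36
speed = log(acc) + delta
pairs = pairs + speed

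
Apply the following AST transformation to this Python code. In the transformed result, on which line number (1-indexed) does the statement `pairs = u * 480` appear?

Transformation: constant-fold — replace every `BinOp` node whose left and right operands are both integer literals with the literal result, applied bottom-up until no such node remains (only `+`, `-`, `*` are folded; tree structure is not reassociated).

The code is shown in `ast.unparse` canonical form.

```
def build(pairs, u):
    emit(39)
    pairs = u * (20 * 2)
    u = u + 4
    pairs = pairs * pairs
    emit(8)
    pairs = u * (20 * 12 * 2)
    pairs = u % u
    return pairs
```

7

Transformed code:
def build(pairs, u):
    emit(39)
    pairs = u * 40
    u = u + 4
    pairs = pairs * pairs
    emit(8)
    pairs = u * 480
    pairs = u % u
    return pairs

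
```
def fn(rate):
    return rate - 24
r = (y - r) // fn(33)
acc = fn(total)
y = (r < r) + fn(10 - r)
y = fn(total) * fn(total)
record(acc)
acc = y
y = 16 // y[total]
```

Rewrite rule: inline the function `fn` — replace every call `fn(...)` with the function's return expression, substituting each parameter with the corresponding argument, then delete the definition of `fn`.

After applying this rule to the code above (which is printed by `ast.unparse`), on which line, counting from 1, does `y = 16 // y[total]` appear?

Transformed code:
r = (y - r) // (33 - 24)
acc = total - 24
y = (r < r) + (10 - r - 24)
y = (total - 24) * (total - 24)
record(acc)
acc = y
y = 16 // y[total]

7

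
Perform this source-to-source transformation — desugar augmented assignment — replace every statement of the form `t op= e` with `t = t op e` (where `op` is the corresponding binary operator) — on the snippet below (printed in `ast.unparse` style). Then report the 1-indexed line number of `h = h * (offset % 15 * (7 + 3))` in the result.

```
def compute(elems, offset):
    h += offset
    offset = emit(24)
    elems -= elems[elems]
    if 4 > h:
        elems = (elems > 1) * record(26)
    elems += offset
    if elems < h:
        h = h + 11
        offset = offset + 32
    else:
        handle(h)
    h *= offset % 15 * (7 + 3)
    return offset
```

Transformed code:
def compute(elems, offset):
    h = h + offset
    offset = emit(24)
    elems = elems - elems[elems]
    if 4 > h:
        elems = (elems > 1) * record(26)
    elems = elems + offset
    if elems < h:
        h = h + 11
        offset = offset + 32
    else:
        handle(h)
    h = h * (offset % 15 * (7 + 3))
    return offset

13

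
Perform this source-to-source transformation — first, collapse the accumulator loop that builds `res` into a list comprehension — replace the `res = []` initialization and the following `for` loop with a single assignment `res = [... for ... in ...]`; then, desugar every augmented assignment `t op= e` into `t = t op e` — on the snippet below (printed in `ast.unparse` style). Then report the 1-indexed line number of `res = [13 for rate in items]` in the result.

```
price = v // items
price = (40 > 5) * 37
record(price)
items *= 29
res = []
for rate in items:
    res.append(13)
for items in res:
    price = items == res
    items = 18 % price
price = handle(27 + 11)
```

Transformed code:
price = v // items
price = (40 > 5) * 37
record(price)
items = items * 29
res = [13 for rate in items]
for items in res:
    price = items == res
    items = 18 % price
price = handle(27 + 11)

5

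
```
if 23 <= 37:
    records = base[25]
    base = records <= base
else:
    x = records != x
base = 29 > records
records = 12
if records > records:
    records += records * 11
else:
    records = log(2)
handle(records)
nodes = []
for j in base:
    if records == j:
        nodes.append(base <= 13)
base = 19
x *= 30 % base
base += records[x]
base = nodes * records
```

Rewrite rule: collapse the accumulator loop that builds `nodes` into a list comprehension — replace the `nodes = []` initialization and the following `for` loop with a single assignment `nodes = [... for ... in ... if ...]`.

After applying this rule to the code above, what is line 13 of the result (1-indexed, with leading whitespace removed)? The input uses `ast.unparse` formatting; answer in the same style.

nodes = [base <= 13 for j in base if records == j]

Transformed code:
if 23 <= 37:
    records = base[25]
    base = records <= base
else:
    x = records != x
base = 29 > records
records = 12
if records > records:
    records += records * 11
else:
    records = log(2)
handle(records)
nodes = [base <= 13 for j in base if records == j]
base = 19
x *= 30 % base
base += records[x]
base = nodes * records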